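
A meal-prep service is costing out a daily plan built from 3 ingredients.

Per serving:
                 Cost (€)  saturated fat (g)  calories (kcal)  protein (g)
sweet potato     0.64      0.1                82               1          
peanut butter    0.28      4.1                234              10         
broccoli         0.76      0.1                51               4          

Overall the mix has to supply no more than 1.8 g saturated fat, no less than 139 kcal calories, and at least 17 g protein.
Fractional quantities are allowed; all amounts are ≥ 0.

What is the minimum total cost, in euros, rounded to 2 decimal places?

Let x1 = servings of sweet potato, x2 = servings of peanut butter, x3 = servings of broccoli.
Minimize 0.64x1 + 0.28x2 + 0.76x3 subject to:
  0.1x1 + 4.1x2 + 0.1x3 ≤ 1.8   (saturated fat)
  82x1 + 234x2 + 51x3 ≥ 139   (calories)
  1x1 + 10x2 + 4x3 ≥ 17   (protein)
  x1, x2, x3 ≥ 0.
The optimal basis is {peanut butter, broccoli}; sweet potato drops out. There the saturated fat and protein constraints are tight.
Optimal quantities: peanut butter = 0.3571 servings, broccoli = 3.357 servings.
Total cost: 0.28·0.3571 + 0.76·3.357 = 2.6513.

€2.65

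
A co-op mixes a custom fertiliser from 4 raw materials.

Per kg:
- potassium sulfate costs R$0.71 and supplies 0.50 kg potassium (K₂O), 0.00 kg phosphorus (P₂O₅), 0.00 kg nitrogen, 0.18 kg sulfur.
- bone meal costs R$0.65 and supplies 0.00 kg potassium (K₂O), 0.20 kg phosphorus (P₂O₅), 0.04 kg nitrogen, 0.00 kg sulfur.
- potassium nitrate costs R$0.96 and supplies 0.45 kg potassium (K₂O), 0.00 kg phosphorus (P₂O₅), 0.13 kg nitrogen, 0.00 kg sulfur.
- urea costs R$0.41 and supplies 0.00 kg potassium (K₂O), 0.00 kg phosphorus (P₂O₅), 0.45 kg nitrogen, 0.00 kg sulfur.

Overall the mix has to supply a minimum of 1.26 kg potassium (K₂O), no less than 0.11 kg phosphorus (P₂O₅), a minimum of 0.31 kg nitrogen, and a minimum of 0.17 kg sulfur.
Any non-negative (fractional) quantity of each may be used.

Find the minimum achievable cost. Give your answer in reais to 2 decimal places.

R$2.41

Let x1 = kg of potassium sulfate, x2 = kg of bone meal, x3 = kg of potassium nitrate, x4 = kg of urea.
min 0.71x1 + 0.65x2 + 0.96x3 + 0.41x4 s.t.:
  0.5x1 + 0.45x3 ≥ 1.26   (potassium (K₂O))
  0.2x2 ≥ 0.11   (phosphorus (P₂O₅))
  0.04x2 + 0.13x3 + 0.45x4 ≥ 0.31   (nitrogen)
  0.18x1 ≥ 0.17   (sulfur)
  x1, x2, x3, x4 ≥ 0.
The cheapest feasible vertex uses only potassium sulfate, bone meal, urea; potassium nitrate is not used. There the potassium (K₂O), phosphorus (P₂O₅), nitrogen constraints are tight.
Solving gives x1 = 2.52, x2 = 0.55, x4 = 0.64.
Total cost: 0.71·2.52 + 0.65·0.55 + 0.41·0.64 = 2.4091.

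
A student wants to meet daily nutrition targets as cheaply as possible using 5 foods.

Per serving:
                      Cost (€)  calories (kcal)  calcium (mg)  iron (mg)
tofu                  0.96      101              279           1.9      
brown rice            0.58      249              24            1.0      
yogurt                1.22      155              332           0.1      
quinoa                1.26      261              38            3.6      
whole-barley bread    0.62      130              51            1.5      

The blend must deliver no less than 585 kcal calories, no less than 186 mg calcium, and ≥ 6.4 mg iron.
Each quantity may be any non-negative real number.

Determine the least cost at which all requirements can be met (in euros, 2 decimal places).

Set it up as a linear program. Let x1 = servings of tofu, x2 = servings of brown rice, x3 = servings of yogurt, x4 = servings of quinoa, x5 = servings of whole-barley bread.
min 0.96x1 + 0.58x2 + 1.22x3 + 1.26x4 + 0.62x5 subject to:
  101x1 + 249x2 + 155x3 + 261x4 + 130x5 ≥ 585   (calories)
  279x1 + 24x2 + 332x3 + 38x4 + 51x5 ≥ 186   (calcium)
  1.9x1 + 1x2 + 0.1x3 + 3.6x4 + 1.5x5 ≥ 6.4   (iron)
  x1, x2, x3, x4, x5 ≥ 0.
The optimal basis is {tofu, brown rice, quinoa}; yogurt, whole-barley bread drop out. Binding constraints: calories, calcium, iron.
Solving gives x1 = 0.4173, x2 = 0.7724, x4 = 1.343.
Objective = 0.96·0.4173 + 0.58·0.7724 + 1.26·1.343 = 2.5408.

€2.54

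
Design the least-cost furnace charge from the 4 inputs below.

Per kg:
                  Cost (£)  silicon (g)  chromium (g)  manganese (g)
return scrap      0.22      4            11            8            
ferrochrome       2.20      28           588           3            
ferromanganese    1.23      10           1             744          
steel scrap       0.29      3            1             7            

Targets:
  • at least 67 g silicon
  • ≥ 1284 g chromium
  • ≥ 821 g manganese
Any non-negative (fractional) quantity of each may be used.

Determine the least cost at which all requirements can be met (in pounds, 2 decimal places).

£6.15

Let x1 = kg of return scrap, x2 = kg of ferrochrome, x3 = kg of ferromanganese, x4 = kg of steel scrap.
min 0.22x1 + 2.2x2 + 1.23x3 + 0.29x4 s.t.:
  4x1 + 28x2 + 10x3 + 3x4 ≥ 67   (silicon)
  11x1 + 588x2 + 1x3 + 1x4 ≥ 1284   (chromium)
  8x1 + 3x2 + 744x3 + 7x4 ≥ 821   (manganese)
  x1, x2, x3, x4 ≥ 0.
The cheapest feasible vertex uses only ferrochrome, ferromanganese; return scrap, steel scrap are not used. Binding constraints: chromium and manganese.
Solving gives x2 = 2.182, x3 = 1.095.
Objective = 2.2·2.182 + 1.23·1.095 = 6.1473.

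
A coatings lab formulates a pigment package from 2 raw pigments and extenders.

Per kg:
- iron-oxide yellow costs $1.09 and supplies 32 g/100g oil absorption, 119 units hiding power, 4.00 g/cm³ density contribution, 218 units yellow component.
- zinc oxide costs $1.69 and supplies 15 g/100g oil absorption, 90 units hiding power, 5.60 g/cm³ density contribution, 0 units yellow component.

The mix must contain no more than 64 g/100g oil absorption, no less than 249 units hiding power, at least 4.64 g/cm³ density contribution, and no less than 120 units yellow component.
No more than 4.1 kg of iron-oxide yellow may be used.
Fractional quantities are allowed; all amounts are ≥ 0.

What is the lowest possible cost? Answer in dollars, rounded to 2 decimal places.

This is a linear program. Let x1 = kg of iron-oxide yellow, x2 = kg of zinc oxide.
Minimize 1.09x1 + 1.69x2 with:
  32x1 + 15x2 ≤ 64   (oil absorption)
  119x1 + 90x2 ≥ 249   (hiding power)
  4x1 + 5.6x2 ≥ 4.64   (density contribution)
  218x1 ≥ 120   (yellow component)
  x1 ≤ 4.1
  x1, x2 ≥ 0.
Both inputs are positive at the optimum. There the oil absorption and hiding power constraints are tight.
So iron-oxide yellow = 1.849 kg, zinc oxide = 0.3215 kg.
Objective = 1.09·1.849 + 1.69·0.3215 = 2.5587.

$2.56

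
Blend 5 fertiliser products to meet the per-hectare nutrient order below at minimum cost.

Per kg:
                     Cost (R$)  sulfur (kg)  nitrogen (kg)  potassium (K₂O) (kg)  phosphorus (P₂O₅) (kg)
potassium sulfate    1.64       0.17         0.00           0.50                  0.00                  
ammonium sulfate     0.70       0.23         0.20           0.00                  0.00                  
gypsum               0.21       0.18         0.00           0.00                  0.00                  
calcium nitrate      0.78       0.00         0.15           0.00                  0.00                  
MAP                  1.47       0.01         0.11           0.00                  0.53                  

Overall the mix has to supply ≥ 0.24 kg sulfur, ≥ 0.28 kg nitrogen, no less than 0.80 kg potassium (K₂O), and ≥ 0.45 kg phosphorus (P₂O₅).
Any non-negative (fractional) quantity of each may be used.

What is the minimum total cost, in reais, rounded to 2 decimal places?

R$4.53

This is a linear program. Let x1 = kg of potassium sulfate, x2 = kg of ammonium sulfate, x3 = kg of gypsum, x4 = kg of calcium nitrate, x5 = kg of MAP.
Minimise 1.64x1 + 0.7x2 + 0.21x3 + 0.78x4 + 1.47x5 subject to:
  0.17x1 + 0.23x2 + 0.18x3 + 0.01x5 ≥ 0.24   (sulfur)
  0.2x2 + 0.15x4 + 0.11x5 ≥ 0.28   (nitrogen)
  0.5x1 ≥ 0.8   (potassium (K₂O))
  0.53x5 ≥ 0.45   (phosphorus (P₂O₅))
  x1, x2, x3, x4, x5 ≥ 0.
The cheapest feasible vertex uses only potassium sulfate, ammonium sulfate, MAP; gypsum, calcium nitrate are not used. Binding constraints: nitrogen, potassium (K₂O), phosphorus (P₂O₅).
That vertex is x1 = 1.6, x2 = 0.933, x5 = 0.8491.
Total cost: 1.64·1.6 + 0.7·0.933 + 1.47·0.8491 = 4.5253.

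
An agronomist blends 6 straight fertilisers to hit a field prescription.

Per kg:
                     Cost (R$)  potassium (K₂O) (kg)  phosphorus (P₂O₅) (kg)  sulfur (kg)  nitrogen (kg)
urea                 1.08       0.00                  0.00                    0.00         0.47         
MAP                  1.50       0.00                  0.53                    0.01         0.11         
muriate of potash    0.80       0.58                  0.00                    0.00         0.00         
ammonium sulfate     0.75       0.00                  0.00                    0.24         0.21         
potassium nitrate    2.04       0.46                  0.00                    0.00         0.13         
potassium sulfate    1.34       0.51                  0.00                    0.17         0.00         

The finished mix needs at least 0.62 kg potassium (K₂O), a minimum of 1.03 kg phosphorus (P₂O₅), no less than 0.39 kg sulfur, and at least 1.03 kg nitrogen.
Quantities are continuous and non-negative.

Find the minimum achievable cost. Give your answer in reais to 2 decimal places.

This is a linear program. Let x1 = kg of urea, x2 = kg of MAP, x3 = kg of muriate of potash, x4 = kg of ammonium sulfate, x5 = kg of potassium nitrate, x6 = kg of potassium sulfate.
Minimize 1.08x1 + 1.5x2 + 0.8x3 + 0.75x4 + 2.04x5 + 1.34x6 s.t.:
  0.58x3 + 0.46x5 + 0.51x6 ≥ 0.62   (potassium (K₂O))
  0.53x2 ≥ 1.03   (phosphorus (P₂O₅))
  0.01x2 + 0.24x4 + 0.17x6 ≥ 0.39   (sulfur)
  0.47x1 + 0.11x2 + 0.21x4 + 0.13x5 ≥ 1.03   (nitrogen)
  x1, x2, x3, x4, x5, x6 ≥ 0.
The optimal basis is {urea, MAP, muriate of potash, ammonium sulfate}; potassium nitrate, potassium sulfate drop out. The potassium (K₂O), phosphorus (P₂O₅), sulfur, nitrogen requirements are met with equality.
Optimal quantities: urea = 1.047 kg, MAP = 1.943 kg, muriate of potash = 1.069 kg, ammonium sulfate = 1.544 kg.
Total cost: 1.08·1.047 + 1.5·1.943 + 0.8·1.069 + 0.75·1.544 = 6.0585.

R$6.06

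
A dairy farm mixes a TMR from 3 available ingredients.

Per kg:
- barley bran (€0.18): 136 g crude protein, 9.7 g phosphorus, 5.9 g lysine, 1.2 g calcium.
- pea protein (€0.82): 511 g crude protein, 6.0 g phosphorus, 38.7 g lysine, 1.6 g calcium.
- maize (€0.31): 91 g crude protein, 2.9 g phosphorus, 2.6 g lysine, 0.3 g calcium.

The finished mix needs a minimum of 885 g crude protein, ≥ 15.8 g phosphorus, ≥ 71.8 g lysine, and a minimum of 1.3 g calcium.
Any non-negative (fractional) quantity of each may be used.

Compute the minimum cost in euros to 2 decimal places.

€1.55

Let x1 = kg of barley bran, x2 = kg of pea protein, x3 = kg of maize.
min 0.18x1 + 0.82x2 + 0.31x3 with:
  136x1 + 511x2 + 91x3 ≥ 885   (crude protein)
  9.7x1 + 6x2 + 2.9x3 ≥ 15.8   (phosphorus)
  5.9x1 + 38.7x2 + 2.6x3 ≥ 71.8   (lysine)
  1.2x1 + 1.6x2 + 0.3x3 ≥ 1.3   (calcium)
  x1, x2, x3 ≥ 0.
At the optimum only barley bran, pea protein are positive (maize = 0). Binding constraints: phosphorus and lysine.
Solving gives x1 = 0.5314, x2 = 1.774.
Objective = 0.18·0.5314 + 0.82·1.774 = 1.5503.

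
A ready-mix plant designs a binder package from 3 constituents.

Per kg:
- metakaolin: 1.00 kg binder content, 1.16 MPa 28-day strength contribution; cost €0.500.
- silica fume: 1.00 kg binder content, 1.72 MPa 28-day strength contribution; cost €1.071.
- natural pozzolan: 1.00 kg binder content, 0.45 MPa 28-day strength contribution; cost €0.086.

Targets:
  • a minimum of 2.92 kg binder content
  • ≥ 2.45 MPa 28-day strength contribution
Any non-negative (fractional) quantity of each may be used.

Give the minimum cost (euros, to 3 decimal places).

This is a linear program. Let x1 = kg of metakaolin, x2 = kg of silica fume, x3 = kg of natural pozzolan.
Minimize 0.5x1 + 1.071x2 + 0.086x3 s.t.:
  1x1 + 1x2 + 1x3 ≥ 2.92   (binder content)
  1.16x1 + 1.72x2 + 0.45x3 ≥ 2.45   (28-day strength contribution)
  x1, x2, x3 ≥ 0.
The minimum-cost mix takes nothing from metakaolin, silica fume — only natural pozzolan. Binding constraint: 28-day strength contribution.
Solving gives x3 = 5.444.
Hence cost = 0.086·5.444 = €0.46818.

€0.468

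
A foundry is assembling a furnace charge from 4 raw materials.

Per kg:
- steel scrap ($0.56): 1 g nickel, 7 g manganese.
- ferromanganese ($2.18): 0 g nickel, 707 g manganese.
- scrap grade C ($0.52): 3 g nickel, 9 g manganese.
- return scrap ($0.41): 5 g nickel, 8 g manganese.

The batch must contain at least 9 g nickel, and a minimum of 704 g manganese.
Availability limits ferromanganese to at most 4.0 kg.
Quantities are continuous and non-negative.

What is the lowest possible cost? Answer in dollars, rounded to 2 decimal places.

$2.86

Let x1 = kg of steel scrap, x2 = kg of ferromanganese, x3 = kg of scrap grade C, x4 = kg of return scrap.
Minimise 0.56x1 + 2.18x2 + 0.52x3 + 0.41x4 s.t.:
  1x1 + 3x3 + 5x4 ≥ 9   (nickel)
  7x1 + 707x2 + 9x3 + 8x4 ≥ 704   (manganese)
  x2 ≤ 4
  x1, x2, x3, x4 ≥ 0.
The minimum-cost mix takes nothing from steel scrap, scrap grade C — only ferromanganese, return scrap. The nickel and manganese requirements are met with equality.
Solving gives x2 = 0.9754, x4 = 1.8.
Cost = 2.18·0.9754 + 0.41·1.8 = 2.8644.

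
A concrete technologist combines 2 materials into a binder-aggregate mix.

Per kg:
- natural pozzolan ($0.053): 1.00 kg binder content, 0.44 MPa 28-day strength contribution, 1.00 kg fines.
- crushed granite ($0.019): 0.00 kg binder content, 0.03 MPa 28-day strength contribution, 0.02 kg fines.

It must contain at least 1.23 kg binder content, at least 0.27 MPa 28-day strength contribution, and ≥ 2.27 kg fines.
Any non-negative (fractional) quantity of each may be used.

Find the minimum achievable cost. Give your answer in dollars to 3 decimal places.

Let x1 = kg of natural pozzolan, x2 = kg of crushed granite.
Minimise 0.053x1 + 0.019x2 s.t.:
  1x1 ≥ 1.23   (binder content)
  0.44x1 + 0.03x2 ≥ 0.27   (28-day strength contribution)
  1x1 + 0.02x2 ≥ 2.27   (fines)
  x1, x2 ≥ 0.
The optimal basis is {natural pozzolan}; crushed granite drops out. Binding constraint: fines.
That vertex is x1 = 2.27.
Cost = 0.053·2.27 = 0.12031.

$0.120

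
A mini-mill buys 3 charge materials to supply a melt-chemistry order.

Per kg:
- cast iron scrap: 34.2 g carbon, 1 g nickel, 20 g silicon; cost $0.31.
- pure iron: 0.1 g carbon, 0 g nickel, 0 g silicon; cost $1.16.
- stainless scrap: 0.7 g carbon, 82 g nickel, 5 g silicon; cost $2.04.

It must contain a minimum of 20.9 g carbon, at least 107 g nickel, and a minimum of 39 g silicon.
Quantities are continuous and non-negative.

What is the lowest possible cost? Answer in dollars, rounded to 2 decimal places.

Let x1 = kg of cast iron scrap, x2 = kg of pure iron, x3 = kg of stainless scrap.
Minimize 0.31x1 + 1.16x2 + 2.04x3 s.t.:
  34.2x1 + 0.1x2 + 0.7x3 ≥ 20.9   (carbon)
  1x1 + 82x3 ≥ 107   (nickel)
  20x1 + 5x3 ≥ 39   (silicon)
  x1, x2, x3 ≥ 0.
At the optimum only cast iron scrap, stainless scrap are positive (pure iron = 0). The nickel and silicon requirements are met with equality.
That vertex is x1 = 1.629, x3 = 1.285.
Hence cost = 0.31·1.629 + 2.04·1.285 = $3.1264.

$3.13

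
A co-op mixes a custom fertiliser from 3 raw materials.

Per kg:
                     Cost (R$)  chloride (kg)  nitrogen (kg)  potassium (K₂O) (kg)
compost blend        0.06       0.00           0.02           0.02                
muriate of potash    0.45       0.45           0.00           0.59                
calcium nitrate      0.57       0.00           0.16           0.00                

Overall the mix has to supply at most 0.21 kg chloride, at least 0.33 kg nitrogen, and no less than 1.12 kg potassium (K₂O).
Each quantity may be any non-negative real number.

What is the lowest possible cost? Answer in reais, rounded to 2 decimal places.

Let x1 = kg of compost blend, x2 = kg of muriate of potash, x3 = kg of calcium nitrate.
min 0.06x1 + 0.45x2 + 0.57x3 subject to:
  0.45x2 ≤ 0.21   (chloride)
  0.02x1 + 0.16x3 ≥ 0.33   (nitrogen)
  0.02x1 + 0.59x2 ≥ 1.12   (potassium (K₂O))
  x1, x2, x3 ≥ 0.
The optimal basis is {compost blend, muriate of potash}; calcium nitrate drops out. The chloride and potassium (K₂O) requirements are met with equality.
Optimal quantities: compost blend = 42.23 kg, muriate of potash = 0.4667 kg.
Cost = 0.06·42.23 + 0.45·0.4667 = 2.7438.

R$2.74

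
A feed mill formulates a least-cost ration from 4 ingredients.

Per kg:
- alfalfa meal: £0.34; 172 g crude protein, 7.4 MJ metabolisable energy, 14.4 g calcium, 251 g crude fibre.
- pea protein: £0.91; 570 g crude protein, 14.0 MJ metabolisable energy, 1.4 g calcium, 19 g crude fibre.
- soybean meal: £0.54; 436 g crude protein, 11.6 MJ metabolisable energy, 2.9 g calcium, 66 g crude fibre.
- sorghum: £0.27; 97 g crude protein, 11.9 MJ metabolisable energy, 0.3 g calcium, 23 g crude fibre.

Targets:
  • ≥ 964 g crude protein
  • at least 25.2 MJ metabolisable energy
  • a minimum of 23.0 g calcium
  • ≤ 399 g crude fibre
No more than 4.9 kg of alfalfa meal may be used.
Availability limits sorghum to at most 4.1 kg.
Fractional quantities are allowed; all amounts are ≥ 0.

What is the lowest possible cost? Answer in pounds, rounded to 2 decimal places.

Let x1 = kg of alfalfa meal, x2 = kg of pea protein, x3 = kg of soybean meal, x4 = kg of sorghum.
Minimize 0.34x1 + 0.91x2 + 0.54x3 + 0.27x4 s.t.:
  172x1 + 570x2 + 436x3 + 97x4 ≥ 964   (crude protein)
  7.4x1 + 14x2 + 11.6x3 + 11.9x4 ≥ 25.2   (metabolisable energy)
  14.4x1 + 1.4x2 + 2.9x3 + 0.3x4 ≥ 23   (calcium)
  251x1 + 19x2 + 66x3 + 23x4 ≤ 399   (crude fibre)
  x1 ≤ 4.9
  x4 ≤ 4.1
  x1, x2, x3, x4 ≥ 0.
The optimal basis is {alfalfa meal, pea protein, soybean meal}; sorghum drops out. There the crude protein, calcium, crude fibre constraints are tight.
That vertex is x1 = 1.443, x2 = 1.065, x3 = 0.2492.
Objective = 0.34·1.443 + 0.91·1.065 + 0.54·0.2492 = 1.5943.

£1.59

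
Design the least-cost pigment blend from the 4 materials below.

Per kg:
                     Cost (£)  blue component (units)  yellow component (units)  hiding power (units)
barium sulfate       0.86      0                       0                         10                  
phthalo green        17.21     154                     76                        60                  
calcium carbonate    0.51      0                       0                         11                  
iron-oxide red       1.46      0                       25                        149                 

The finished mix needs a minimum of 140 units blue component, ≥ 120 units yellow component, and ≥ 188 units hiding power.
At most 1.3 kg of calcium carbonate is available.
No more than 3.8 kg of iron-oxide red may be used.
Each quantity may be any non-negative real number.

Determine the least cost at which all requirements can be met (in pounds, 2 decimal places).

£18.62

Set it up as a linear program. Let x1 = kg of barium sulfate, x2 = kg of phthalo green, x3 = kg of calcium carbonate, x4 = kg of iron-oxide red.
Minimize 0.86x1 + 17.21x2 + 0.51x3 + 1.46x4 subject to:
  154x2 ≥ 140   (blue component)
  76x2 + 25x4 ≥ 120   (yellow component)
  10x1 + 60x2 + 11x3 + 149x4 ≥ 188   (hiding power)
  x3 ≤ 1.3
  x4 ≤ 3.8
  x1, x2, x3, x4 ≥ 0.
At the optimum only phthalo green, iron-oxide red are positive (barium sulfate, calcium carbonate = 0). Binding constraints: blue component and yellow component.
Solving gives x2 = 0.9091, x4 = 2.036.
Cost = 17.21·0.9091 + 1.46·2.036 = 18.6182.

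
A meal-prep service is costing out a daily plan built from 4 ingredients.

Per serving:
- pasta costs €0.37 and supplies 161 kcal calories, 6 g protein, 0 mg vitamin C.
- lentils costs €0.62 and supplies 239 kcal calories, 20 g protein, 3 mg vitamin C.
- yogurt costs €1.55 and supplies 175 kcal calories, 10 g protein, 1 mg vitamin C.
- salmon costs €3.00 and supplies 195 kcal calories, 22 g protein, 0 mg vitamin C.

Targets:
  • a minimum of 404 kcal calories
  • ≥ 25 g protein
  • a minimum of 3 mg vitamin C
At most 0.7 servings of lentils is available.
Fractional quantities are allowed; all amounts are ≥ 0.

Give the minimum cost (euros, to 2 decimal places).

€2.01

This is a linear program. Let x1 = servings of pasta, x2 = servings of lentils, x3 = servings of yogurt, x4 = servings of salmon.
Minimise 0.37x1 + 0.62x2 + 1.55x3 + 3x4 s.t.:
  161x1 + 239x2 + 175x3 + 195x4 ≥ 404   (calories)
  6x1 + 20x2 + 10x3 + 22x4 ≥ 25   (protein)
  3x2 + 1x3 ≥ 3   (vitamin C)
  x2 ≤ 0.7
  x1, x2, x3, x4 ≥ 0.
At the optimum only pasta, lentils, yogurt are positive (salmon = 0). The calories, vitamin C, the lentils cap requirements are met with equality.
That vertex is x1 = 0.4919, x2 = 0.7, x3 = 0.9.
Total cost: 0.37·0.4919 + 0.62·0.7 + 1.55·0.9 = 2.0110.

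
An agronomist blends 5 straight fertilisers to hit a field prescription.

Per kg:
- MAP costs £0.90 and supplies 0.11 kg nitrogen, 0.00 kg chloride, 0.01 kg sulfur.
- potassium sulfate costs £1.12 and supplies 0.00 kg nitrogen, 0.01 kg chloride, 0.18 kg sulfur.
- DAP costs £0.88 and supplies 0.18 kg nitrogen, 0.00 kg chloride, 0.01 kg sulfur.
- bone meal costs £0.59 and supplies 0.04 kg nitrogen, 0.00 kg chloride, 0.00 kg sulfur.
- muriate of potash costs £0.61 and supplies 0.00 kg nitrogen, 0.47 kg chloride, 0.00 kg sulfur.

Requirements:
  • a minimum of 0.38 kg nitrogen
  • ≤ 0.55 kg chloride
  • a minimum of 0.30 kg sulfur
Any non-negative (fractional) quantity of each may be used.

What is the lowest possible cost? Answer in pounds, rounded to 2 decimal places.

£3.59

Set it up as a linear program. Let x1 = kg of MAP, x2 = kg of potassium sulfate, x3 = kg of DAP, x4 = kg of bone meal, x5 = kg of muriate of potash.
Minimise 0.9x1 + 1.12x2 + 0.88x3 + 0.59x4 + 0.61x5 subject to:
  0.11x1 + 0.18x3 + 0.04x4 ≥ 0.38   (nitrogen)
  0.01x2 + 0.47x5 ≤ 0.55   (chloride)
  0.01x1 + 0.18x2 + 0.01x3 ≥ 0.3   (sulfur)
  x1, x2, x3, x4, x5 ≥ 0.
At the optimum only potassium sulfate, DAP are positive (MAP, bone meal, muriate of potash = 0). There the nitrogen and sulfur constraints are tight.
Optimal quantities: potassium sulfate = 1.549 kg, DAP = 2.111 kg.
Objective = 1.12·1.549 + 0.88·2.111 = 3.5926.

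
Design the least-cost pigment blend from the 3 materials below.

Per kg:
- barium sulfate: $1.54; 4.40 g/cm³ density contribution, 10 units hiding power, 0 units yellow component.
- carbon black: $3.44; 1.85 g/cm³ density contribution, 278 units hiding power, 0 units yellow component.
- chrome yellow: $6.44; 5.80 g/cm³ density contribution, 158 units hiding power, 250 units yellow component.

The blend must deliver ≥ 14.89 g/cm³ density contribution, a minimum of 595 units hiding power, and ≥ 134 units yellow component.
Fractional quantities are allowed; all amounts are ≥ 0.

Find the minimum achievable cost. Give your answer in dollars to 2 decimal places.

Let x1 = kg of barium sulfate, x2 = kg of carbon black, x3 = kg of chrome yellow.
min 1.54x1 + 3.44x2 + 6.44x3 s.t.:
  4.4x1 + 1.85x2 + 5.8x3 ≥ 14.89   (density contribution)
  10x1 + 278x2 + 158x3 ≥ 595   (hiding power)
  250x3 ≥ 134   (yellow component)
  x1, x2, x3 ≥ 0.
All 3 inputs are positive at the optimum. There the density contribution, hiding power, yellow component constraints are tight.
That vertex is x1 = 1.935, x2 = 1.766, x3 = 0.536.
Total cost: 1.54·1.935 + 3.44·1.766 + 6.44·0.536 = 12.5068.

$12.51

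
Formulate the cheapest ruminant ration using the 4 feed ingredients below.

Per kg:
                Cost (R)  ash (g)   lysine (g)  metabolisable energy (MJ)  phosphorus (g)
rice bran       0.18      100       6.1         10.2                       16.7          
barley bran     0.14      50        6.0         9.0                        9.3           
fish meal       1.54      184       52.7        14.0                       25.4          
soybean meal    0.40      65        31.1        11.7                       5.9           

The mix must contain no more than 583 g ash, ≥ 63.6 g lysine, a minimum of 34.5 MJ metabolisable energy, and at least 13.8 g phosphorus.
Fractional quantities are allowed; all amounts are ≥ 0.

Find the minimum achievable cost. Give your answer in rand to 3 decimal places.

R0.917

Let x1 = kg of rice bran, x2 = kg of barley bran, x3 = kg of fish meal, x4 = kg of soybean meal.
Minimise 0.18x1 + 0.14x2 + 1.54x3 + 0.4x4 subject to:
  100x1 + 50x2 + 184x3 + 65x4 ≤ 583   (ash)
  6.1x1 + 6x2 + 52.7x3 + 31.1x4 ≥ 63.6   (lysine)
  10.2x1 + 9x2 + 14x3 + 11.7x4 ≥ 34.5   (metabolisable energy)
  16.7x1 + 9.3x2 + 25.4x3 + 5.9x4 ≥ 13.8   (phosphorus)
  x1, x2, x3, x4 ≥ 0.
The minimum-cost mix takes nothing from rice bran, fish meal — only barley bran, soybean meal. The lysine and metabolisable energy requirements are met with equality.
Solving gives x2 = 1.5681, x4 = 1.7425.
Hence cost = 0.14·1.5681 + 0.4·1.7425 = R0.91653.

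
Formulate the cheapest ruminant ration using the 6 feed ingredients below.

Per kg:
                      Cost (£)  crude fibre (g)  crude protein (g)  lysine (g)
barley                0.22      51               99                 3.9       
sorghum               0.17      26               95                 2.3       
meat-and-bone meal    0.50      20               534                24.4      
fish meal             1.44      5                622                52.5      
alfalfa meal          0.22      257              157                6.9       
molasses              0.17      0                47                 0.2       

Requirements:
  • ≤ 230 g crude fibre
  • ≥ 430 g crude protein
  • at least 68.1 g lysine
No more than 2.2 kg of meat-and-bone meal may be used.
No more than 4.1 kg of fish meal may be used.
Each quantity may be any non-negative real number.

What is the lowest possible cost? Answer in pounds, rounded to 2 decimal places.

Treat it as an LP. Let x1 = kg of barley, x2 = kg of sorghum, x3 = kg of meat-and-bone meal, x4 = kg of fish meal, x5 = kg of alfalfa meal, x6 = kg of molasses.
Minimize 0.22x1 + 0.17x2 + 0.5x3 + 1.44x4 + 0.22x5 + 0.17x6 subject to:
  51x1 + 26x2 + 20x3 + 5x4 + 257x5 ≤ 230   (crude fibre)
  99x1 + 95x2 + 534x3 + 622x4 + 157x5 + 47x6 ≥ 430   (crude protein)
  3.9x1 + 2.3x2 + 24.4x3 + 52.5x4 + 6.9x5 + 0.2x6 ≥ 68.1   (lysine)
  x3 ≤ 2.2
  x4 ≤ 4.1
  x1, x2, x3, x4, x5, x6 ≥ 0.
At the optimum only meat-and-bone meal, fish meal are positive (barley, sorghum, alfalfa meal, molasses = 0). Binding constraints: lysine and the meat-and-bone meal cap.
That vertex is x3 = 2.2, x4 = 0.2747.
Total cost: 0.5·2.2 + 1.44·0.2747 = 1.4956.

£1.50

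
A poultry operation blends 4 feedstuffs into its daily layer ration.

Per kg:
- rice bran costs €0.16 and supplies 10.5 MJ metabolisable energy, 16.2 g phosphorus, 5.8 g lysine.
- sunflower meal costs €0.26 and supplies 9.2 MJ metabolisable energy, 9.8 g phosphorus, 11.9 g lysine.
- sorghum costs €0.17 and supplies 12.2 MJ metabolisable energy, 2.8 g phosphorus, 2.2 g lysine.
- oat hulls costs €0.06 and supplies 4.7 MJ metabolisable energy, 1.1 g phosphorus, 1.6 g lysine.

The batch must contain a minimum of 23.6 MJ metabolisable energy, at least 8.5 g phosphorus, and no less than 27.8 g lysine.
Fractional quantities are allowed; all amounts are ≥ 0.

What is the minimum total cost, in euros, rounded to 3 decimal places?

Treat it as an LP. Let x1 = kg of rice bran, x2 = kg of sunflower meal, x3 = kg of sorghum, x4 = kg of oat hulls.
Minimize 0.16x1 + 0.26x2 + 0.17x3 + 0.06x4 with:
  10.5x1 + 9.2x2 + 12.2x3 + 4.7x4 ≥ 23.6   (metabolisable energy)
  16.2x1 + 9.8x2 + 2.8x3 + 1.1x4 ≥ 8.5   (phosphorus)
  5.8x1 + 11.9x2 + 2.2x3 + 1.6x4 ≥ 27.8   (lysine)
  x1, x2, x3, x4 ≥ 0.
The cheapest feasible vertex uses only rice bran, sunflower meal; sorghum, oat hulls are not used. There the metabolisable energy and lysine constraints are tight.
Optimal quantities: rice bran = 0.3503 kg, sunflower meal = 2.165 kg.
Objective = 0.16·0.3503 + 0.26·2.165 = 0.61895.

€0.619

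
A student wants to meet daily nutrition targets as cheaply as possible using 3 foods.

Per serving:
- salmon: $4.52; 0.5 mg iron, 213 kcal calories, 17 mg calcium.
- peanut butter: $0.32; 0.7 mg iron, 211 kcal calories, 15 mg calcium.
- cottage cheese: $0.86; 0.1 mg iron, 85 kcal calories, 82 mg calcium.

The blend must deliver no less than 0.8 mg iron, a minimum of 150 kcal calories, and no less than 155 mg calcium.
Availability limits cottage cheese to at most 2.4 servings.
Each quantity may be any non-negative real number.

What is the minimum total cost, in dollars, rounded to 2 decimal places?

Treat it as an LP. Let x1 = servings of salmon, x2 = servings of peanut butter, x3 = servings of cottage cheese.
min 4.52x1 + 0.32x2 + 0.86x3 s.t.:
  0.5x1 + 0.7x2 + 0.1x3 ≥ 0.8   (iron)
  213x1 + 211x2 + 85x3 ≥ 150   (calories)
  17x1 + 15x2 + 82x3 ≥ 155   (calcium)
  x3 ≤ 2.4
  x1, x2, x3 ≥ 0.
The optimal basis is {peanut butter, cottage cheese}; salmon drops out. The iron and calcium requirements are met with equality.
So peanut butter = 0.8962 servings, cottage cheese = 1.726 servings.
Hence cost = 0.32·0.8962 + 0.86·1.726 = $1.7711.

$1.77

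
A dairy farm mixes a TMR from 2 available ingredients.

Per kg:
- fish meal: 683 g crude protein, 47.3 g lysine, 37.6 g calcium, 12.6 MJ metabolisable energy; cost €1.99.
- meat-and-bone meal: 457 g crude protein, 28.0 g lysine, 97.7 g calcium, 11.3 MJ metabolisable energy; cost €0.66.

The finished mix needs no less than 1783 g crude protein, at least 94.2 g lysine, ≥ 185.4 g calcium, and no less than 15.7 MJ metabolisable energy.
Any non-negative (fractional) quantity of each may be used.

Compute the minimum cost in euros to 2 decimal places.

Treat it as an LP. Let x1 = kg of fish meal, x2 = kg of meat-and-bone meal.
Minimise 1.99x1 + 0.66x2 s.t.:
  683x1 + 457x2 ≥ 1783   (crude protein)
  47.3x1 + 28x2 ≥ 94.2   (lysine)
  37.6x1 + 97.7x2 ≥ 185.4   (calcium)
  12.6x1 + 11.3x2 ≥ 15.7   (metabolisable energy)
  x1, x2 ≥ 0.
The minimum-cost mix takes nothing from fish meal — only meat-and-bone meal. Binding constraint: crude protein.
Solving gives x2 = 3.902.
Hence cost = 0.66·3.902 = €2.5753.

€2.58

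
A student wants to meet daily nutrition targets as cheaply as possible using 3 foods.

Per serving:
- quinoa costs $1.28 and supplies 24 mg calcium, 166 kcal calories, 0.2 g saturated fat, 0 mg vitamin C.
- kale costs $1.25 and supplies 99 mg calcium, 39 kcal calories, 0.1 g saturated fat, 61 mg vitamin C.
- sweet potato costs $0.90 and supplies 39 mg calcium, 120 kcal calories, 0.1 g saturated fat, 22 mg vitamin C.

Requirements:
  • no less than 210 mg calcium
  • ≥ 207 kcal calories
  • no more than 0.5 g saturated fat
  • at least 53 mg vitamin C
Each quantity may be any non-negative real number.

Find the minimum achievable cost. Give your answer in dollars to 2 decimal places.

$3.14

Set it up as a linear program. Let x1 = servings of quinoa, x2 = servings of kale, x3 = servings of sweet potato.
min 1.28x1 + 1.25x2 + 0.9x3 subject to:
  24x1 + 99x2 + 39x3 ≥ 210   (calcium)
  166x1 + 39x2 + 120x3 ≥ 207   (calories)
  0.2x1 + 0.1x2 + 0.1x3 ≤ 0.5   (saturated fat)
  61x2 + 22x3 ≥ 53   (vitamin C)
  x1, x2, x3 ≥ 0.
At the optimum only kale, sweet potato are positive (quinoa = 0). There the calcium and calories constraints are tight.
That vertex is x2 = 1.653, x3 = 1.188.
Cost = 1.25·1.653 + 0.9·1.188 = 3.1355.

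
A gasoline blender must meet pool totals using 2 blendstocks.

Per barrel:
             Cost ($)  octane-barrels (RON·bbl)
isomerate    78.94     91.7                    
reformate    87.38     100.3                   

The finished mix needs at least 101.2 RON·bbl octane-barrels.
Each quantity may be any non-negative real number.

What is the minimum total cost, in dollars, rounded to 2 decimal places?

This is a linear program. Let x1 = barrels of isomerate, x2 = barrels of reformate.
min 78.94x1 + 87.38x2 s.t.:
  91.7x1 + 100.3x2 ≥ 101.2   (octane-barrels)
  x1, x2 ≥ 0.
The optimal basis is {isomerate}; reformate drops out. There the octane-barrels constraint is tight.
Optimal quantities: isomerate = 1.1036 barrels.
Total cost: 78.94·1.1036 = 87.1182.

$87.12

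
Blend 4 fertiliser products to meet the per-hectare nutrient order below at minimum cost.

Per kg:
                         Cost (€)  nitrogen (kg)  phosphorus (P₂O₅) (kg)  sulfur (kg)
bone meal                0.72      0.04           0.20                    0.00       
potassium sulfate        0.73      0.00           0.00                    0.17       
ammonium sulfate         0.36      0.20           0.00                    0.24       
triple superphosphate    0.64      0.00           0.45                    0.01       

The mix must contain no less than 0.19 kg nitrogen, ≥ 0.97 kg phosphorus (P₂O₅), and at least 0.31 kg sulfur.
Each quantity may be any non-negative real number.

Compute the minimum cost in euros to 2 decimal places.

This is a linear program. Let x1 = kg of bone meal, x2 = kg of potassium sulfate, x3 = kg of ammonium sulfate, x4 = kg of triple superphosphate.
Minimize 0.72x1 + 0.73x2 + 0.36x3 + 0.64x4 with:
  0.04x1 + 0.2x3 ≥ 0.19   (nitrogen)
  0.2x1 + 0.45x4 ≥ 0.97   (phosphorus (P₂O₅))
  0.17x2 + 0.24x3 + 0.01x4 ≥ 0.31   (sulfur)
  x1, x2, x3, x4 ≥ 0.
The cheapest feasible vertex uses only ammonium sulfate, triple superphosphate; bone meal, potassium sulfate are not used. Binding constraints: phosphorus (P₂O₅) and sulfur.
Solving gives x3 = 1.202, x4 = 2.156.
Total cost: 0.36·1.202 + 0.64·2.156 = 1.8126.

€1.81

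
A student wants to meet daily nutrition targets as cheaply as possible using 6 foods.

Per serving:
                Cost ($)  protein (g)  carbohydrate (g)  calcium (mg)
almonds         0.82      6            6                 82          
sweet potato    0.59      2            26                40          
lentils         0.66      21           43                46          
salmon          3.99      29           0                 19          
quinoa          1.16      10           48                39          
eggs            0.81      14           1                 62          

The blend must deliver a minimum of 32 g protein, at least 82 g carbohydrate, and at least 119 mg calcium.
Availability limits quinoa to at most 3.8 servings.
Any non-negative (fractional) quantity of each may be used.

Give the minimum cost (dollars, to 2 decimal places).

$1.56

Treat it as an LP. Let x1 = servings of almonds, x2 = servings of sweet potato, x3 = servings of lentils, x4 = servings of salmon, x5 = servings of quinoa, x6 = servings of eggs.
min 0.82x1 + 0.59x2 + 0.66x3 + 3.99x4 + 1.16x5 + 0.81x6 s.t.:
  6x1 + 2x2 + 21x3 + 29x4 + 10x5 + 14x6 ≥ 32   (protein)
  6x1 + 26x2 + 43x3 + 48x5 + 1x6 ≥ 82   (carbohydrate)
  82x1 + 40x2 + 46x3 + 19x4 + 39x5 + 62x6 ≥ 119   (calcium)
  x5 ≤ 3.8
  x1, x2, x3, x4, x5, x6 ≥ 0.
The minimum-cost mix takes nothing from sweet potato, salmon, quinoa, eggs — only almonds, lentils. The carbohydrate and calcium requirements are met with equality.
So almonds = 0.4138 servings, lentils = 1.849 servings.
Total cost: 0.82·0.4138 + 0.66·1.849 = 1.5597.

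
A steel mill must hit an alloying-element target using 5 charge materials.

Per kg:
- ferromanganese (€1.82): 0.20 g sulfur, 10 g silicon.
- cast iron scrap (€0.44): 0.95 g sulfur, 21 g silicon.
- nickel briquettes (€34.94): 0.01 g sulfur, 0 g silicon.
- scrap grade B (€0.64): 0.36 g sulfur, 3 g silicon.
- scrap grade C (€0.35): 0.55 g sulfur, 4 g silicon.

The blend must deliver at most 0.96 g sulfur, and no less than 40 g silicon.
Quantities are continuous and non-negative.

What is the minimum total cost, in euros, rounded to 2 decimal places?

Let x1 = kg of ferromanganese, x2 = kg of cast iron scrap, x3 = kg of nickel briquettes, x4 = kg of scrap grade B, x5 = kg of scrap grade C.
Minimise 1.82x1 + 0.44x2 + 34.94x3 + 0.64x4 + 0.35x5 subject to:
  0.2x1 + 0.95x2 + 0.01x3 + 0.36x4 + 0.55x5 ≤ 0.96   (sulfur)
  10x1 + 21x2 + 3x4 + 4x5 ≥ 40   (silicon)
  x1, x2, x3, x4, x5 ≥ 0.
The optimal basis is {ferromanganese, cast iron scrap}; nickel briquettes, scrap grade B, scrap grade C drop out. There the sulfur and silicon constraints are tight.
Optimal quantities: ferromanganese = 3.366 kg, cast iron scrap = 0.3019 kg.
Cost = 1.82·3.366 + 0.44·0.3019 = 6.2590.

€6.26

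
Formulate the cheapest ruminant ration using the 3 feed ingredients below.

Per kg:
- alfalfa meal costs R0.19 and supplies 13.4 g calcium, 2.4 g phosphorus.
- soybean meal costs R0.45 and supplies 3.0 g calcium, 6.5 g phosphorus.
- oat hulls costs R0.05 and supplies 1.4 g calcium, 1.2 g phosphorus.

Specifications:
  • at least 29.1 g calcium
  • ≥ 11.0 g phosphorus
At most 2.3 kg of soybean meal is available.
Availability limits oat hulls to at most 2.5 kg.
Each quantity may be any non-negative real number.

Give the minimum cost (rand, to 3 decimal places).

R0.721

Let x1 = kg of alfalfa meal, x2 = kg of soybean meal, x3 = kg of oat hulls.
min 0.19x1 + 0.45x2 + 0.05x3 s.t.:
  13.4x1 + 3x2 + 1.4x3 ≥ 29.1   (calcium)
  2.4x1 + 6.5x2 + 1.2x3 ≥ 11   (phosphorus)
  x2 ≤ 2.3
  x3 ≤ 2.5
  x1, x2, x3 ≥ 0.
All 3 inputs are positive at the optimum. There the calcium, phosphorus, the oat hulls cap constraints are tight.
Optimal quantities: alfalfa meal = 1.782 kg, soybean meal = 0.5727 kg, oat hulls = 2.5 kg.
Hence cost = 0.19·1.782 + 0.45·0.5727 + 0.05·2.5 = R0.72130.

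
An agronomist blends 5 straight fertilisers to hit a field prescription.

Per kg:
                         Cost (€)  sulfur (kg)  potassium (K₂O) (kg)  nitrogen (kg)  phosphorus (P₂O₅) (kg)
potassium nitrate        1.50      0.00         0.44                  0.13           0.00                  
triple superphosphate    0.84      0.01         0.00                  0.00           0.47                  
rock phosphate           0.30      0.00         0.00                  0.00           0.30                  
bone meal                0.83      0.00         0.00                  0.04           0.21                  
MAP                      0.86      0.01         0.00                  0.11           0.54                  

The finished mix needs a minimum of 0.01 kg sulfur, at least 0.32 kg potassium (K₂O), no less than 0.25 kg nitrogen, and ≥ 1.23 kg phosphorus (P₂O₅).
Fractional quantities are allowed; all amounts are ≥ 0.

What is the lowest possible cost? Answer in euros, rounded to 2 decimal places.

Let x1 = kg of potassium nitrate, x2 = kg of triple superphosphate, x3 = kg of rock phosphate, x4 = kg of bone meal, x5 = kg of MAP.
Minimize 1.5x1 + 0.84x2 + 0.3x3 + 0.83x4 + 0.86x5 s.t.:
  0.01x2 + 0.01x5 ≥ 0.01   (sulfur)
  0.44x1 ≥ 0.32   (potassium (K₂O))
  0.13x1 + 0.04x4 + 0.11x5 ≥ 0.25   (nitrogen)
  0.47x2 + 0.3x3 + 0.21x4 + 0.54x5 ≥ 1.23   (phosphorus (P₂O₅))
  x1, x2, x3, x4, x5 ≥ 0.
The cheapest feasible vertex uses only potassium nitrate, rock phosphate, MAP; triple superphosphate, bone meal are not used. The potassium (K₂O), nitrogen, phosphorus (P₂O₅) requirements are met with equality.
Solving gives x1 = 0.7273, x3 = 1.556, x5 = 1.413.
Total cost: 1.5·0.7273 + 0.3·1.556 + 0.86·1.413 = 2.7729.

€2.77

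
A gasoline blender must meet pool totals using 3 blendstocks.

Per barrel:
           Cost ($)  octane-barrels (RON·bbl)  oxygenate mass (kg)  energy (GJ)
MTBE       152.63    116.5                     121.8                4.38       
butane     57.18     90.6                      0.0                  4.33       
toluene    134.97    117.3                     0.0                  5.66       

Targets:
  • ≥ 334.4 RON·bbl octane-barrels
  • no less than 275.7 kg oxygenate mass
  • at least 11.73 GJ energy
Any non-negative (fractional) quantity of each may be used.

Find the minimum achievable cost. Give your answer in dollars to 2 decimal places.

$390.10

This is a linear program. Let x1 = barrels of MTBE, x2 = barrels of butane, x3 = barrels of toluene.
min 152.63x1 + 57.18x2 + 134.97x3 s.t.:
  116.5x1 + 90.6x2 + 117.3x3 ≥ 334.4   (octane-barrels)
  121.8x1 ≥ 275.7   (oxygenate mass)
  4.38x1 + 4.33x2 + 5.66x3 ≥ 11.73   (energy)
  x1, x2, x3 ≥ 0.
The optimal basis is {MTBE, butane}; toluene drops out. There the octane-barrels and oxygenate mass constraints are tight.
Solving gives x1 = 2.2635, x2 = 0.78032.
Hence cost = 152.63·2.2635 + 57.18·0.78032 = $390.0967.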